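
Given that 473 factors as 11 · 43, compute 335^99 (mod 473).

Mod 11: 335 ≡ 5; by Fermat, exponent reduces to 99 mod 10 = 9; 5^9 ≡ 9 (mod 11).
Mod 43: 335 ≡ 34; by Fermat, exponent reduces to 99 mod 42 = 15; 34^15 ≡ 32 (mod 43).
Combine by CRT: x ≡ 9 (mod 11), x ≡ 32 (mod 43) ⇒ x ≡ 75 (mod 473).

75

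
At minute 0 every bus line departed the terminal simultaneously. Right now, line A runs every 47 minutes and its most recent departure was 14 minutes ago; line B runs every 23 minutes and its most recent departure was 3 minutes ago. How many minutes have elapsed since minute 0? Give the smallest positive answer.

578

Combine the congruences pairwise.
From t ≡ 14 (mod 47) write t = 14 + 47s. Substituting into t ≡ 3 (mod 23) gives 47s ≡ 12 (mod 23), and since 1⁻¹ ≡ 1 (mod 23), s ≡ 12. Hence t ≡ 14 + 47·12 = 578 (mod 1081).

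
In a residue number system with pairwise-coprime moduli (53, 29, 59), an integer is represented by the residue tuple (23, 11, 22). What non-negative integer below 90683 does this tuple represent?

13061

From x ≡ 23 (mod 53) write x = 23 + 53t. Substituting into x ≡ 11 (mod 29) gives 53t ≡ 17 (mod 29), and since 24⁻¹ ≡ 23 (mod 29), t ≡ 14. Hence x ≡ 23 + 53·14 = 765 (mod 1537).
From x ≡ 765 (mod 1537) write x = 765 + 1537t. Substituting into x ≡ 22 (mod 59) gives 1537t ≡ 24 (mod 59), and since 3⁻¹ ≡ 20 (mod 59), t ≡ 8. Hence x ≡ 765 + 1537·8 = 13061 (mod 90683).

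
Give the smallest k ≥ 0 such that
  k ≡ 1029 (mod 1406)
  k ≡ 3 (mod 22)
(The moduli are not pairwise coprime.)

10871

gcd(1406, 22) = 2 and 2 | (3 − 1029), so the pair is consistent; merging gives k ≡ 10871 (mod 15466), where 15466 = lcm(1406, 22).
The solution is unique modulo lcm(1406, 22) = 15466.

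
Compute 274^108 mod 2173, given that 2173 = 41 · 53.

Mod 41: 274 ≡ 28; by Fermat, exponent reduces to 108 mod 40 = 28; 28^28 ≡ 31 (mod 41).
Mod 53: 274 ≡ 9; by Fermat, exponent reduces to 108 mod 52 = 4; 9^4 ≡ 42 (mod 53).
Combine by CRT: x ≡ 31 (mod 41), x ≡ 42 (mod 53) ⇒ x ≡ 1261 (mod 2173).

1261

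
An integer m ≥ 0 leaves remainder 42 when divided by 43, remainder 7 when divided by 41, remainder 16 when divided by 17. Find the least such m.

24853

The moduli are pairwise coprime; N = 43·41·17 = 29971.
N/43 = 697; 697 ≡ 9 (mod 43); 9·24 ≡ 1, so inverse 24.
N/41 = 731; 731 ≡ 34 (mod 41); 34·35 ≡ 1, so inverse 35.
N/17 = 1763; 1763 ≡ 12 (mod 17); 12·10 ≡ 1, so inverse 10.
m ≡ 42·697·24 + 7·731·35 + 16·1763·10 = 1163751.
1163751 mod 29971 = 24853.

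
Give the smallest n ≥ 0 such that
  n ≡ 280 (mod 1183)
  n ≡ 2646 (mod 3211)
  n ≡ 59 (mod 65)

92554

gcd(1183, 3211) = 169 and 169 | (2646 − 280), so the pair is consistent; merging gives n ≡ 2646 (mod 22477), where 22477 = lcm(1183, 3211).
gcd(22477, 65) = 13 and 13 | (59 − 2646), so the pair is consistent; merging gives n ≡ 92554 (mod 112385), where 112385 = lcm(22477, 65).
The solution is unique modulo lcm(1183, 3211, 65) = 112385.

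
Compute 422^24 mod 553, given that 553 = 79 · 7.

Mod 79: 422 ≡ 27; 27^24 ≡ 22 (mod 79).
Mod 7: 422 ≡ 2; since 6 | 24, by Fermat 2^24 ≡ 1 (mod 7).
Combine by CRT: x ≡ 22 (mod 79), x ≡ 1 (mod 7) ⇒ x ≡ 22 (mod 553).

22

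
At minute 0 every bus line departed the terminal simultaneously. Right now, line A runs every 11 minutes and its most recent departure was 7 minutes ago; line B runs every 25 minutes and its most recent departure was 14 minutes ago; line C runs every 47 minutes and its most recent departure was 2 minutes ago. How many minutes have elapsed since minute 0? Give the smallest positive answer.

The moduli are pairwise coprime; N = 11·25·47 = 12925.
N/11 = 1175; 1175 ≡ 9 (mod 11); 9·5 ≡ 1, so inverse 5.
N/25 = 517; 517 ≡ 17 (mod 25); 17·3 ≡ 1, so inverse 3.
N/47 = 275; 275 ≡ 40 (mod 47); 40·20 ≡ 1, so inverse 20.
t ≡ 7·1175·5 + 14·517·3 + 2·275·20 = 73839.
73839 mod 12925 = 9214.

9214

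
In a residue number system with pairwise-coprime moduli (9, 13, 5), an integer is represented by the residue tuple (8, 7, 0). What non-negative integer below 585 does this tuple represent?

215

Combine the congruences pairwise.
From x ≡ 8 (mod 9) write x = 8 + 9t. Substituting into x ≡ 7 (mod 13) gives 9t ≡ 12 (mod 13), and since 9⁻¹ ≡ 3 (mod 13), t ≡ 10. Hence x ≡ 8 + 9·10 = 98 (mod 117).
From x ≡ 98 (mod 117) write x = 98 + 117t. Substituting into x ≡ 0 (mod 5) gives 117t ≡ 2 (mod 5), and since 2⁻¹ ≡ 3 (mod 5), t ≡ 1. Hence x ≡ 98 + 117·1 = 215 (mod 585).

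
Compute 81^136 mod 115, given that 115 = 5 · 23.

36

Mod 5: 81 ≡ 1; since 4 | 136, by Fermat 1^136 ≡ 1 (mod 5).
Mod 23: 81 ≡ 12; by Fermat, exponent reduces to 136 mod 22 = 4; 12^4 ≡ 13 (mod 23).
Combine by CRT: x ≡ 1 (mod 5), x ≡ 13 (mod 23) ⇒ x ≡ 36 (mod 115).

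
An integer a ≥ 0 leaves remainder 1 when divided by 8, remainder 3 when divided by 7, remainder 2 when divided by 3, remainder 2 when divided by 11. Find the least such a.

From a ≡ 1 (mod 8) write a = 1 + 8t. Substituting into a ≡ 3 (mod 7) gives 8t ≡ 2 (mod 7), and since 1⁻¹ ≡ 1 (mod 7), t ≡ 2. Hence a ≡ 1 + 8·2 = 17 (mod 56).
From a ≡ 17 (mod 56) write a = 17 + 56t. Substituting into a ≡ 2 (mod 3) gives 56t ≡ 0 (mod 3), and since 2⁻¹ ≡ 2 (mod 3), t ≡ 0. Hence a ≡ 17 + 56·0 = 17 (mod 168).
From a ≡ 17 (mod 168) write a = 17 + 168t. Substituting into a ≡ 2 (mod 11) gives 168t ≡ 7 (mod 11), and since 3⁻¹ ≡ 4 (mod 11), t ≡ 6. Hence a ≡ 17 + 168·6 = 1025 (mod 1848).

1025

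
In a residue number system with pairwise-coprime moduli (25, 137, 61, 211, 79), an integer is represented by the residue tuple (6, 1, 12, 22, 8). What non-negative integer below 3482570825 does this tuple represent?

The moduli are pairwise coprime; N = 25·137·61·211·79 = 3482570825.
N/25 = 139302833; 139302833 ≡ 8 (mod 25); 8·22 ≡ 1, so inverse 22.
N/137 = 25420225; 25420225 ≡ 12 (mod 137); 12·80 ≡ 1, so inverse 80.
N/61 = 57091325; 57091325 ≡ 22 (mod 61); 22·25 ≡ 1, so inverse 25.
N/211 = 16505075; 16505075 ≡ 22 (mod 211); 22·48 ≡ 1, so inverse 48.
N/79 = 44083175; 44083175 ≡ 69 (mod 79); 69·71 ≡ 1, so inverse 71.
x ≡ 6·139302833·22 + 1·25420225·80 + 12·57091325·25 + 22·16505075·48 + 8·44083175·71 = 80017592056.
80017592056 mod 3482570825 = 3401033906.

3401033906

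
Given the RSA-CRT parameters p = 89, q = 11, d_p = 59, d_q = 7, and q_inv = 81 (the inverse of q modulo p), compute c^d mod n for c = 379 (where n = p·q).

410

m₁ = c^(d_p) mod p: c ≡ 23 (mod 89), and 23^59 mod 89 = 54.
m₂ = c^(d_q) mod q: c ≡ 5 (mod 11), and 5^7 mod 11 = 3.
h = q_inv·(m₁ − m₂) mod p = 81·(54 − 3) mod 89 = 37.
m = m₂ + h·q = 3 + 37·11 = 410.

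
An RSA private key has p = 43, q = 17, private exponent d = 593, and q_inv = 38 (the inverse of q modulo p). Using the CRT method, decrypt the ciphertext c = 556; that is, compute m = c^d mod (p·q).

488

d_p = d mod (p−1) = 593 mod 42 = 5; d_q = d mod (q−1) = 1.
m₁ = c^(d_p) mod p: c ≡ 40 (mod 43), and 40^5 mod 43 = 15.
m₂ = c^(d_q) mod q: c ≡ 12 (mod 17), and 12^1 mod 17 = 12.
h = q_inv·(m₁ − m₂) mod p = 38·(15 − 12) mod 43 = 28.
m = m₂ + h·q = 12 + 28·17 = 488.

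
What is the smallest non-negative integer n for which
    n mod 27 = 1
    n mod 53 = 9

From n ≡ 1 (mod 27) write n = 1 + 27t. Substituting into n ≡ 9 (mod 53) gives 27t ≡ 8 (mod 53), and since 27⁻¹ ≡ 2 (mod 53), t ≡ 16. Hence n ≡ 1 + 27·16 = 433 (mod 1431).

433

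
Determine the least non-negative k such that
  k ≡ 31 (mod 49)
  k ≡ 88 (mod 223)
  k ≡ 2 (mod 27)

248510

The moduli are pairwise coprime; N = 49·223·27 = 295029.
N/49 = 6021; 6021 ≡ 43 (mod 49); 43·8 ≡ 1, so inverse 8.
N/223 = 1323; 1323 ≡ 208 (mod 223); 208·104 ≡ 1, so inverse 104.
N/27 = 10927; 10927 ≡ 19 (mod 27); 19·10 ≡ 1, so inverse 10.
k ≡ 31·6021·8 + 88·1323·104 + 2·10927·10 = 13819844.
13819844 mod 295029 = 248510.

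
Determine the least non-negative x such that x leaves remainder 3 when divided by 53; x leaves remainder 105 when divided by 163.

268

Combine the congruences pairwise.
From x ≡ 3 (mod 53) write x = 3 + 53t. Substituting into x ≡ 105 (mod 163) gives 53t ≡ 102 (mod 163), and since 53⁻¹ ≡ 40 (mod 163), t ≡ 5. Hence x ≡ 3 + 53·5 = 268 (mod 8639).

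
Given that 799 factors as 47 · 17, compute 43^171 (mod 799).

746

Mod 47: 43 ≡ 43; by Fermat, exponent reduces to 171 mod 46 = 33; 43^33 ≡ 41 (mod 47).
Mod 17: 43 ≡ 9; by Fermat, exponent reduces to 171 mod 16 = 11; 9^11 ≡ 15 (mod 17).
Combine by CRT: x ≡ 41 (mod 47), x ≡ 15 (mod 17) ⇒ x ≡ 746 (mod 799).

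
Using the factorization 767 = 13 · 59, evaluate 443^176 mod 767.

664

Mod 13: 443 ≡ 1; by Fermat, exponent reduces to 176 mod 12 = 8; 1^8 ≡ 1 (mod 13).
Mod 59: 443 ≡ 30; by Fermat, exponent reduces to 176 mod 58 = 2; 30^2 ≡ 15 (mod 59).
Combine by CRT: x ≡ 1 (mod 13), x ≡ 15 (mod 59) ⇒ x ≡ 664 (mod 767).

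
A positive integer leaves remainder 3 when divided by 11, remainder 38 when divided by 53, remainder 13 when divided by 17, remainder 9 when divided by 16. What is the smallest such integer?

From t ≡ 3 (mod 11) write t = 3 + 11s. Substituting into t ≡ 38 (mod 53) gives 11s ≡ 35 (mod 53), and since 11⁻¹ ≡ 29 (mod 53), s ≡ 8. Hence t ≡ 3 + 11·8 = 91 (mod 583).
From t ≡ 91 (mod 583) write t = 91 + 583s. Substituting into t ≡ 13 (mod 17) gives 583s ≡ 7 (mod 17), and since 5⁻¹ ≡ 7 (mod 17), s ≡ 15. Hence t ≡ 91 + 583·15 = 8836 (mod 9911).
From t ≡ 8836 (mod 9911) write t = 8836 + 9911s. Substituting into t ≡ 9 (mod 16) gives 9911s ≡ 5 (mod 16), and since 7⁻¹ ≡ 7 (mod 16), s ≡ 3. Hence t ≡ 8836 + 9911·3 = 38569 (mod 158576).

38569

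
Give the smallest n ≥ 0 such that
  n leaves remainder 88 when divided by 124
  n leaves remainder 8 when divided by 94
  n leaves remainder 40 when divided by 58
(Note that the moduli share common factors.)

42496

gcd(124, 94) = 2 and 2 | (8 − 88), so the pair is consistent; merging gives n ≡ 1700 (mod 5828), where 5828 = lcm(124, 94).
gcd(5828, 58) = 2 and 2 | (40 − 1700), so the pair is consistent; merging gives n ≡ 42496 (mod 169012), where 169012 = lcm(5828, 58).
The solution is unique modulo lcm(124, 94, 58) = 169012.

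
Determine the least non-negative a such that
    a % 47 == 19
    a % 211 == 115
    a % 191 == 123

From a ≡ 19 (mod 47) write a = 19 + 47t. Substituting into a ≡ 115 (mod 211) gives 47t ≡ 96 (mod 211), and since 47⁻¹ ≡ 9 (mod 211), t ≡ 20. Hence a ≡ 19 + 47·20 = 959 (mod 9917).
From a ≡ 959 (mod 9917) write a = 959 + 9917t. Substituting into a ≡ 123 (mod 191) gives 9917t ≡ 119 (mod 191), and since 176⁻¹ ≡ 140 (mod 191), t ≡ 43. Hence a ≡ 959 + 9917·43 = 427390 (mod 1894147).

427390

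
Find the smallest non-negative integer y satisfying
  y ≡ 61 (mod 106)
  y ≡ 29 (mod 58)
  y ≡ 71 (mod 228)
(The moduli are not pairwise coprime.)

25607

gcd(106, 58) = 2 and 2 | (29 − 61), so the pair is consistent; merging gives y ≡ 1015 (mod 3074), where 3074 = lcm(106, 58).
gcd(3074, 228) = 2 and 2 | (71 − 1015), so the pair is consistent; merging gives y ≡ 25607 (mod 350436), where 350436 = lcm(3074, 228).
The solution is unique modulo lcm(106, 58, 228) = 350436.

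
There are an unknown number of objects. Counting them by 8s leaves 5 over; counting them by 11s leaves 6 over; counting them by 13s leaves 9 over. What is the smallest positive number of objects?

The moduli are pairwise coprime; M = 8·11·13 = 1144.
M/8 = 143; 143 ≡ 7 (mod 8); 7·7 ≡ 1, so inverse 7.
M/11 = 104; 104 ≡ 5 (mod 11); 5·9 ≡ 1, so inverse 9.
M/13 = 88; 88 ≡ 10 (mod 13); 10·4 ≡ 1, so inverse 4.
N ≡ 5·143·7 + 6·104·9 + 9·88·4 = 13789.
13789 mod 1144 = 61.

61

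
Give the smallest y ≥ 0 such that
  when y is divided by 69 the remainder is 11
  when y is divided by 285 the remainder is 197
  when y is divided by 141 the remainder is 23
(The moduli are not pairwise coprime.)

278357

Combine the congruences pairwise.
gcd(69, 285) = 3 and 3 | (197 − 11), so the pair is consistent; merging gives y ≡ 3047 (mod 6555), where 6555 = lcm(69, 285).
gcd(6555, 141) = 3 and 3 | (23 − 3047), so the pair is consistent; merging gives y ≡ 278357 (mod 308085), where 308085 = lcm(6555, 141).
The solution is unique modulo lcm(69, 285, 141) = 308085.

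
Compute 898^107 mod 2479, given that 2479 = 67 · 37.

2135

Mod 67: 898 ≡ 27; by Fermat, exponent reduces to 107 mod 66 = 41; 27^41 ≡ 58 (mod 67).
Mod 37: 898 ≡ 10; by Fermat, exponent reduces to 107 mod 36 = 35; 10^35 ≡ 26 (mod 37).
Combine by CRT: x ≡ 58 (mod 67), x ≡ 26 (mod 37) ⇒ x ≡ 2135 (mod 2479).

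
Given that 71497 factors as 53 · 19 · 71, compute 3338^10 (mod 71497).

Mod 53: 3338 ≡ 52; 52^10 ≡ 1 (mod 53).
Mod 19: 3338 ≡ 13; 13^10 ≡ 6 (mod 19).
Mod 71: 3338 ≡ 1; 1^10 ≡ 1 (mod 71).
Combine by CRT: x ≡ 1 (mod 53), x ≡ 6 (mod 19), x ≡ 1 (mod 71) ⇒ x ≡ 18816 (mod 71497).

18816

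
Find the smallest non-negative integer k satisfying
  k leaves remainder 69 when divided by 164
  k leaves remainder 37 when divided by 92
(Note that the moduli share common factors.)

gcd(164, 92) = 4 and 4 | (37 − 69), so the pair is consistent; merging gives k ≡ 3349 (mod 3772), where 3772 = lcm(164, 92).
The solution is unique modulo lcm(164, 92) = 3772.

3349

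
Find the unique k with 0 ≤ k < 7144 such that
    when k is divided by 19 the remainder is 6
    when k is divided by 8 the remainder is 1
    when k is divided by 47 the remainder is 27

The moduli are pairwise coprime; N = 19·8·47 = 7144.
N/19 = 376; 376 ≡ 15 (mod 19); 15·14 ≡ 1, so inverse 14.
N/8 = 893; 893 ≡ 5 (mod 8); 5·5 ≡ 1, so inverse 5.
N/47 = 152; 152 ≡ 11 (mod 47); 11·30 ≡ 1, so inverse 30.
k ≡ 6·376·14 + 1·893·5 + 27·152·30 = 159169.
159169 mod 7144 = 2001.

2001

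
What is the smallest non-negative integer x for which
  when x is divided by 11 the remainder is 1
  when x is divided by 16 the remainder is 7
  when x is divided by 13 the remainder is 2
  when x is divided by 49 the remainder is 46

20087

The moduli are pairwise coprime; N = 11·16·13·49 = 112112.
N/11 = 10192; 10192 ≡ 6 (mod 11); 6·2 ≡ 1, so inverse 2.
N/16 = 7007; 7007 ≡ 15 (mod 16); 15·15 ≡ 1, so inverse 15.
N/13 = 8624; 8624 ≡ 5 (mod 13); 5·8 ≡ 1, so inverse 8.
N/49 = 2288; 2288 ≡ 34 (mod 49); 34·13 ≡ 1, so inverse 13.
x ≡ 1·10192·2 + 7·7007·15 + 2·8624·8 + 46·2288·13 = 2262327.
2262327 mod 112112 = 20087.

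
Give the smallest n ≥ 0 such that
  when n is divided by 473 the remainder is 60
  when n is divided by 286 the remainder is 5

gcd(473, 286) = 11 and 11 | (5 − 60), so the pair is consistent; merging gives n ≡ 7155 (mod 12298), where 12298 = lcm(473, 286).
The solution is unique modulo lcm(473, 286) = 12298.

7155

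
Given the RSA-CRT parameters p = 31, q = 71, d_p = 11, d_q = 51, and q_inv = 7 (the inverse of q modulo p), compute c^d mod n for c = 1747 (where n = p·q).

1946

m₁ = c^(d_p) mod p: c ≡ 11 (mod 31), and 11^11 mod 31 = 24.
m₂ = c^(d_q) mod q: c ≡ 43 (mod 71), and 43^51 mod 71 = 29.
h = q_inv·(m₁ − m₂) mod p = 7·(24 − 29) mod 31 = 27.
m = m₂ + h·q = 29 + 27·71 = 1946.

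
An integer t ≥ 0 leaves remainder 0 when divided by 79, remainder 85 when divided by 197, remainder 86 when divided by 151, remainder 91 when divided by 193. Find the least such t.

From t ≡ 0 (mod 79) write t = 0 + 79s. Substituting into t ≡ 85 (mod 197) gives 79s ≡ 85 (mod 197), and since 79⁻¹ ≡ 5 (mod 197), s ≡ 31. Hence t ≡ 0 + 79·31 = 2449 (mod 15563).
From t ≡ 2449 (mod 15563) write t = 2449 + 15563s. Substituting into t ≡ 86 (mod 151) gives 15563s ≡ 53 (mod 151), and since 10⁻¹ ≡ 136 (mod 151), s ≡ 111. Hence t ≡ 2449 + 15563·111 = 1729942 (mod 2350013).
From t ≡ 1729942 (mod 2350013) write t = 1729942 + 2350013s. Substituting into t ≡ 91 (mod 193) gives 2350013s ≡ 8 (mod 193), and since 45⁻¹ ≡ 163 (mod 193), s ≡ 146. Hence t ≡ 1729942 + 2350013·146 = 344831840 (mod 453552509).

344831840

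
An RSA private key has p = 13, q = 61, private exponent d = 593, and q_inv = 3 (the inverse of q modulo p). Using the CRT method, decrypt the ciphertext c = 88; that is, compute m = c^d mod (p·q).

407

d_p = d mod (p−1) = 593 mod 12 = 5; d_q = d mod (q−1) = 53.
m₁ = c^(d_p) mod p: c ≡ 10 (mod 13), and 10^5 mod 13 = 4.
m₂ = c^(d_q) mod q: c ≡ 27 (mod 61), and 27^53 mod 61 = 41.
h = q_inv·(m₁ − m₂) mod p = 3·(4 − 41) mod 13 = 6.
m = m₂ + h·q = 41 + 6·61 = 407.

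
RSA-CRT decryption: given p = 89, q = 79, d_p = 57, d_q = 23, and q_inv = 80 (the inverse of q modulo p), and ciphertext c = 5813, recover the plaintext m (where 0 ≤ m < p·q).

m₁ = c^(d_p) mod p: c ≡ 28 (mod 89), and 28^57 mod 89 = 6.
m₂ = c^(d_q) mod q: c ≡ 46 (mod 79), and 46^23 mod 79 = 10.
h = q_inv·(m₁ − m₂) mod p = 80·(6 − 10) mod 89 = 36.
m = m₂ + h·q = 10 + 36·79 = 2854.

2854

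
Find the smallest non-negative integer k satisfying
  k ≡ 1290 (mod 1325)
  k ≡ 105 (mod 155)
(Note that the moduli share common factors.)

38390

Combine the congruences pairwise.
gcd(1325, 155) = 5 and 5 | (105 − 1290), so the pair is consistent; merging gives k ≡ 38390 (mod 41075), where 41075 = lcm(1325, 155).
The solution is unique modulo lcm(1325, 155) = 41075.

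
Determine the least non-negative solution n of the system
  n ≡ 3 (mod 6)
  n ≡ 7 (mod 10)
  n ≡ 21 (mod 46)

Combine the congruences pairwise.
gcd(6, 10) = 2 and 2 | (7 − 3), so the pair is consistent; merging gives n ≡ 27 (mod 30), where 30 = lcm(6, 10).
gcd(30, 46) = 2 and 2 | (21 − 27), so the pair is consistent; merging gives n ≡ 297 (mod 690), where 690 = lcm(30, 46).
The solution is unique modulo lcm(6, 10, 46) = 690.

297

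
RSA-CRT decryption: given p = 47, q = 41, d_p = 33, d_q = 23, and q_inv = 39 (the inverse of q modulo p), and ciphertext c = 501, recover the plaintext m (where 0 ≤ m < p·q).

m₁ = c^(d_p) mod p: c ≡ 31 (mod 47), and 31^33 mod 47 = 11.
m₂ = c^(d_q) mod q: c ≡ 9 (mod 41), and 9^23 mod 41 = 32.
h = q_inv·(m₁ − m₂) mod p = 39·(11 − 32) mod 47 = 27.
m = m₂ + h·q = 32 + 27·41 = 1139.

1139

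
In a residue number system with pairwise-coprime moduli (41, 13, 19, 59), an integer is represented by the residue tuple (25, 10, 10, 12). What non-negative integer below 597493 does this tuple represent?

196128

The moduli are pairwise coprime; N = 41·13·19·59 = 597493.
N/41 = 14573; 14573 ≡ 18 (mod 41); 18·16 ≡ 1, so inverse 16.
N/13 = 45961; 45961 ≡ 6 (mod 13); 6·11 ≡ 1, so inverse 11.
N/19 = 31447; 31447 ≡ 2 (mod 19); 2·10 ≡ 1, so inverse 10.
N/59 = 10127; 10127 ≡ 38 (mod 59); 38·14 ≡ 1, so inverse 14.
x ≡ 25·14573·16 + 10·45961·11 + 10·31447·10 + 12·10127·14 = 15730946.
15730946 mod 597493 = 196128.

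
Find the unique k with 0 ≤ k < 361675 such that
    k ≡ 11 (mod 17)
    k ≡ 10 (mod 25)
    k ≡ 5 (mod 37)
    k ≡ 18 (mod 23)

The moduli are pairwise coprime; N = 17·25·37·23 = 361675.
N/17 = 21275; 21275 ≡ 8 (mod 17); 8·15 ≡ 1, so inverse 15.
N/25 = 14467; 14467 ≡ 17 (mod 25); 17·3 ≡ 1, so inverse 3.
N/37 = 9775; 9775 ≡ 7 (mod 37); 7·16 ≡ 1, so inverse 16.
N/23 = 15725; 15725 ≡ 16 (mod 23); 16·13 ≡ 1, so inverse 13.
k ≡ 11·21275·15 + 10·14467·3 + 5·9775·16 + 18·15725·13 = 8406035.
8406035 mod 361675 = 87510.

87510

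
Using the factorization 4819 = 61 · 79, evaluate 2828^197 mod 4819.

850

Mod 61: 2828 ≡ 22; by Fermat, exponent reduces to 197 mod 60 = 17; 22^17 ≡ 57 (mod 61).
Mod 79: 2828 ≡ 63; by Fermat, exponent reduces to 197 mod 78 = 41; 63^41 ≡ 60 (mod 79).
Combine by CRT: x ≡ 57 (mod 61), x ≡ 60 (mod 79) ⇒ x ≡ 850 (mod 4819).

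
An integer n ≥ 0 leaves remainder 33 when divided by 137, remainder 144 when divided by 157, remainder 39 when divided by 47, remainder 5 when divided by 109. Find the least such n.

The moduli are pairwise coprime; M = 137·157·47·109 = 110190607.
M/137 = 804311; 804311 ≡ 121 (mod 137); 121·77 ≡ 1, so inverse 77.
M/157 = 701851; 701851 ≡ 61 (mod 157); 61·139 ≡ 1, so inverse 139.
M/47 = 2344481; 2344481 ≡ 27 (mod 47); 27·7 ≡ 1, so inverse 7.
M/109 = 1010923; 1010923 ≡ 57 (mod 109); 57·44 ≡ 1, so inverse 44.
n ≡ 33·804311·77 + 144·701851·139 + 39·2344481·7 + 5·1010923·44 = 16954450240.
16954450240 mod 110190607 = 95287369.

95287369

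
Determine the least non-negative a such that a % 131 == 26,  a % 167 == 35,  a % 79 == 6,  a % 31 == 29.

24365502

Combine the congruences pairwise.
From a ≡ 26 (mod 131) write a = 26 + 131t. Substituting into a ≡ 35 (mod 167) gives 131t ≡ 9 (mod 167), and since 131⁻¹ ≡ 51 (mod 167), t ≡ 125. Hence a ≡ 26 + 131·125 = 16401 (mod 21877).
From a ≡ 16401 (mod 21877) write a = 16401 + 21877t. Substituting into a ≡ 6 (mod 79) gives 21877t ≡ 37 (mod 79), and since 73⁻¹ ≡ 13 (mod 79), t ≡ 7. Hence a ≡ 16401 + 21877·7 = 169540 (mod 1728283).
From a ≡ 169540 (mod 1728283) write a = 169540 + 1728283t. Substituting into a ≡ 29 (mod 31) gives 1728283t ≡ 28 (mod 31), and since 2⁻¹ ≡ 16 (mod 31), t ≡ 14. Hence a ≡ 169540 + 1728283·14 = 24365502 (mod 53576773).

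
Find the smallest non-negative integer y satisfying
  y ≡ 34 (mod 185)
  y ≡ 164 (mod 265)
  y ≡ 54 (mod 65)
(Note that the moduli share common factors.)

Combine the congruences pairwise.
gcd(185, 265) = 5 and 5 | (164 − 34), so the pair is consistent; merging gives y ≡ 959 (mod 9805), where 9805 = lcm(185, 265).
gcd(9805, 65) = 5 and 5 | (54 − 959), so the pair is consistent; merging gives y ≡ 59789 (mod 127465), where 127465 = lcm(9805, 65).
The solution is unique modulo lcm(185, 265, 65) = 127465.

59789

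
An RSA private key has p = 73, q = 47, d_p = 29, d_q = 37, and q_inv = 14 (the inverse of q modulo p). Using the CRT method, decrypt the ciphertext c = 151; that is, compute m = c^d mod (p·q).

983

m₁ = c^(d_p) mod p: c ≡ 5 (mod 73), and 5^29 mod 73 = 34.
m₂ = c^(d_q) mod q: c ≡ 10 (mod 47), and 10^37 mod 47 = 43.
h = q_inv·(m₁ − m₂) mod p = 14·(34 − 43) mod 73 = 20.
m = m₂ + h·q = 43 + 20·47 = 983.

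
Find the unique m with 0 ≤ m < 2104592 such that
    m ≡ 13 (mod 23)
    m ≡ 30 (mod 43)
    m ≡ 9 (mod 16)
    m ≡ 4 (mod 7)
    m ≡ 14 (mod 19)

1365753

The moduli are pairwise coprime; N = 23·43·16·7·19 = 2104592.
N/23 = 91504; 91504 ≡ 10 (mod 23); 10·7 ≡ 1, so inverse 7.
N/43 = 48944; 48944 ≡ 10 (mod 43); 10·13 ≡ 1, so inverse 13.
N/16 = 131537; 131537 ≡ 1 (mod 16), inverse 1.
N/7 = 300656; 300656 ≡ 6 (mod 7); 6·6 ≡ 1, so inverse 6.
N/19 = 110768; 110768 ≡ 17 (mod 19); 17·9 ≡ 1, so inverse 9.
m ≡ 13·91504·7 + 30·48944·13 + 9·131537·1 + 4·300656·6 + 14·110768·9 = 49771369.
49771369 mod 2104592 = 1365753.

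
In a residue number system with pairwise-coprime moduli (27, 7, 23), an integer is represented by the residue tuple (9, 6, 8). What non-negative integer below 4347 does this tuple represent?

468

From x ≡ 9 (mod 27) write x = 9 + 27t. Substituting into x ≡ 6 (mod 7) gives 27t ≡ 4 (mod 7), and since 6⁻¹ ≡ 6 (mod 7), t ≡ 3. Hence x ≡ 9 + 27·3 = 90 (mod 189).
From x ≡ 90 (mod 189) write x = 90 + 189t. Substituting into x ≡ 8 (mod 23) gives 189t ≡ 10 (mod 23), and since 5⁻¹ ≡ 14 (mod 23), t ≡ 2. Hence x ≡ 90 + 189·2 = 468 (mod 4347).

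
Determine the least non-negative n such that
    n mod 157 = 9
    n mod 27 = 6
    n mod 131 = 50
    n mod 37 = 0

1242978

The moduli are pairwise coprime; M = 157·27·131·37 = 20546433.
M/157 = 130869; 130869 ≡ 88 (mod 157); 88·91 ≡ 1, so inverse 91.
M/27 = 760979; 760979 ≡ 11 (mod 27); 11·5 ≡ 1, so inverse 5.
M/131 = 156843; 156843 ≡ 36 (mod 131); 36·91 ≡ 1, so inverse 91.
M/37 = 555309; 555309 ≡ 13 (mod 37); 13·20 ≡ 1, so inverse 20.
n ≡ 9·130869·91 + 6·760979·5 + 50·156843·91 + 0·555309·20 = 843646731.
843646731 mod 20546433 = 1242978.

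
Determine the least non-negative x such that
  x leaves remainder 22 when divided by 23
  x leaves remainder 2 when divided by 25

252

Combine the congruences pairwise.
From x ≡ 22 (mod 23) write x = 22 + 23t. Substituting into x ≡ 2 (mod 25) gives 23t ≡ 5 (mod 25), and since 23⁻¹ ≡ 12 (mod 25), t ≡ 10. Hence x ≡ 22 + 23·10 = 252 (mod 575).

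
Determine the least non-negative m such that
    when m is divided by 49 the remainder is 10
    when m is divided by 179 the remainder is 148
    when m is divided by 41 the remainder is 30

230163

From m ≡ 10 (mod 49) write m = 10 + 49t. Substituting into m ≡ 148 (mod 179) gives 49t ≡ 138 (mod 179), and since 49⁻¹ ≡ 95 (mod 179), t ≡ 43. Hence m ≡ 10 + 49·43 = 2117 (mod 8771).
From m ≡ 2117 (mod 8771) write m = 2117 + 8771t. Substituting into m ≡ 30 (mod 41) gives 8771t ≡ 4 (mod 41), and since 38⁻¹ ≡ 27 (mod 41), t ≡ 26. Hence m ≡ 2117 + 8771·26 = 230163 (mod 359611).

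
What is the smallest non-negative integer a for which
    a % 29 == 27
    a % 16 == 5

85

From a ≡ 27 (mod 29) write a = 27 + 29t. Substituting into a ≡ 5 (mod 16) gives 29t ≡ 10 (mod 16), and since 13⁻¹ ≡ 5 (mod 16), t ≡ 2. Hence a ≡ 27 + 29·2 = 85 (mod 464).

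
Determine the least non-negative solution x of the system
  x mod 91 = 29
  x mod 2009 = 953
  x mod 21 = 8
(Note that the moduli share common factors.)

49169

gcd(91, 2009) = 7 and 7 | (953 − 29), so the pair is consistent; merging gives x ≡ 23052 (mod 26117), where 26117 = lcm(91, 2009).
gcd(26117, 21) = 7 and 7 | (8 − 23052), so the pair is consistent; merging gives x ≡ 49169 (mod 78351), where 78351 = lcm(26117, 21).
The solution is unique modulo lcm(91, 2009, 21) = 78351.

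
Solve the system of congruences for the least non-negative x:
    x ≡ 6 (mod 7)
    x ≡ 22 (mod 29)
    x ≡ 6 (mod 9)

The moduli are pairwise coprime; N = 7·29·9 = 1827.
N/7 = 261; 261 ≡ 2 (mod 7); 2·4 ≡ 1, so inverse 4.
N/29 = 63; 63 ≡ 5 (mod 29); 5·6 ≡ 1, so inverse 6.
N/9 = 203; 203 ≡ 5 (mod 9); 5·2 ≡ 1, so inverse 2.
x ≡ 6·261·4 + 22·63·6 + 6·203·2 = 17016.
17016 mod 1827 = 573.

573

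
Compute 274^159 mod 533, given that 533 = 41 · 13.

391

Mod 41: 274 ≡ 28; by Fermat, exponent reduces to 159 mod 40 = 39; 28^39 ≡ 22 (mod 41).
Mod 13: 274 ≡ 1; by Fermat, exponent reduces to 159 mod 12 = 3; 1^3 ≡ 1 (mod 13).
Combine by CRT: x ≡ 22 (mod 41), x ≡ 1 (mod 13) ⇒ x ≡ 391 (mod 533).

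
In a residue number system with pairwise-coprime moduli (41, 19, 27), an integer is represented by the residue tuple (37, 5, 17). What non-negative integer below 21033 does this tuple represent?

From x ≡ 37 (mod 41) write x = 37 + 41t. Substituting into x ≡ 5 (mod 19) gives 41t ≡ 6 (mod 19), and since 3⁻¹ ≡ 13 (mod 19), t ≡ 2. Hence x ≡ 37 + 41·2 = 119 (mod 779).
From x ≡ 119 (mod 779) write x = 119 + 779t. Substituting into x ≡ 17 (mod 27) gives 779t ≡ 6 (mod 27), and since 23⁻¹ ≡ 20 (mod 27), t ≡ 12. Hence x ≡ 119 + 779·12 = 9467 (mod 21033).

9467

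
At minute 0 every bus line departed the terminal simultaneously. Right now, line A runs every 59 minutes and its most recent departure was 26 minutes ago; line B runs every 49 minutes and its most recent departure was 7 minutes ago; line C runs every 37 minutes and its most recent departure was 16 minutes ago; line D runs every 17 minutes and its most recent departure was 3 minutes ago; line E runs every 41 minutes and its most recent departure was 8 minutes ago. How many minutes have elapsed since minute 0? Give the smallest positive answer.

49011326

From t ≡ 26 (mod 59) write t = 26 + 59s. Substituting into t ≡ 7 (mod 49) gives 59s ≡ 30 (mod 49), and since 10⁻¹ ≡ 5 (mod 49), s ≡ 3. Hence t ≡ 26 + 59·3 = 203 (mod 2891).
From t ≡ 203 (mod 2891) write t = 203 + 2891s. Substituting into t ≡ 16 (mod 37) gives 2891s ≡ 35 (mod 37), and since 5⁻¹ ≡ 15 (mod 37), s ≡ 7. Hence t ≡ 203 + 2891·7 = 20440 (mod 106967).
From t ≡ 20440 (mod 106967) write t = 20440 + 106967s. Substituting into t ≡ 3 (mod 17) gives 106967s ≡ 14 (mod 17), and since 3⁻¹ ≡ 6 (mod 17), s ≡ 16. Hence t ≡ 20440 + 106967·16 = 1731912 (mod 1818439).
From t ≡ 1731912 (mod 1818439) write t = 1731912 + 1818439s. Substituting into t ≡ 8 (mod 41) gives 1818439s ≡ 18 (mod 41), and since 7⁻¹ ≡ 6 (mod 41), s ≡ 26. Hence t ≡ 1731912 + 1818439·26 = 49011326 (mod 74555999).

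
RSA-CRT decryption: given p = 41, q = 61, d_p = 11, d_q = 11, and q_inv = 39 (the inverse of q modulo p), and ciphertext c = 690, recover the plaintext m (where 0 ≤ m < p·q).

m₁ = c^(d_p) mod p: c ≡ 34 (mod 41), and 34^11 mod 41 = 19.
m₂ = c^(d_q) mod q: c ≡ 19 (mod 61), and 19^11 mod 61 = 39.
h = q_inv·(m₁ − m₂) mod p = 39·(19 − 39) mod 41 = 40.
m = m₂ + h·q = 39 + 40·61 = 2479.

2479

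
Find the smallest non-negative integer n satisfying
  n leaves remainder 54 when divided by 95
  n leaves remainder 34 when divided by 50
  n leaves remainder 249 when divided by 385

Combine the congruences pairwise.
gcd(95, 50) = 5 and 5 | (34 − 54), so the pair is consistent; merging gives n ≡ 434 (mod 950), where 950 = lcm(95, 50).
gcd(950, 385) = 5 and 5 | (249 − 434), so the pair is consistent; merging gives n ≡ 58384 (mod 73150), where 73150 = lcm(950, 385).
The solution is unique modulo lcm(95, 50, 385) = 73150.

58384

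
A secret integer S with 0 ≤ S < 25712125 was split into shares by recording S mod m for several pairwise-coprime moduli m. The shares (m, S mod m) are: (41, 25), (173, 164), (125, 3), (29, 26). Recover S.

124378

Combine the congruences pairwise.
From S ≡ 25 (mod 41) write S = 25 + 41t. Substituting into S ≡ 164 (mod 173) gives 41t ≡ 139 (mod 173), and since 41⁻¹ ≡ 38 (mod 173), t ≡ 92. Hence S ≡ 25 + 41·92 = 3797 (mod 7093).
From S ≡ 3797 (mod 7093) write S = 3797 + 7093t. Substituting into S ≡ 3 (mod 125) gives 7093t ≡ 81 (mod 125), and since 93⁻¹ ≡ 82 (mod 125), t ≡ 17. Hence S ≡ 3797 + 7093·17 = 124378 (mod 886625).
From S ≡ 124378 (mod 886625) write S = 124378 + 886625t. Substituting into S ≡ 26 (mod 29) gives 886625t ≡ 0 (mod 29), and since 8⁻¹ ≡ 11 (mod 29), t ≡ 0. Hence S ≡ 124378 + 886625·0 = 124378 (mod 25712125).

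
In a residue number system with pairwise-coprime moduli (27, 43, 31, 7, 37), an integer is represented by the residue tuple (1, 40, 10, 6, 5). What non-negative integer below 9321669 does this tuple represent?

7889293

Combine the congruences pairwise.
From x ≡ 1 (mod 27) write x = 1 + 27t. Substituting into x ≡ 40 (mod 43) gives 27t ≡ 39 (mod 43), and since 27⁻¹ ≡ 8 (mod 43), t ≡ 11. Hence x ≡ 1 + 27·11 = 298 (mod 1161).
From x ≡ 298 (mod 1161) write x = 298 + 1161t. Substituting into x ≡ 10 (mod 31) gives 1161t ≡ 22 (mod 31), and since 14⁻¹ ≡ 20 (mod 31), t ≡ 6. Hence x ≡ 298 + 1161·6 = 7264 (mod 35991).
From x ≡ 7264 (mod 35991) write x = 7264 + 35991t. Substituting into x ≡ 6 (mod 7) gives 35991t ≡ 1 (mod 7), and since 4⁻¹ ≡ 2 (mod 7), t ≡ 2. Hence x ≡ 7264 + 35991·2 = 79246 (mod 251937).
From x ≡ 79246 (mod 251937) write x = 79246 + 251937t. Substituting into x ≡ 5 (mod 37) gives 251937t ≡ 13 (mod 37), and since 4⁻¹ ≡ 28 (mod 37), t ≡ 31. Hence x ≡ 79246 + 251937·31 = 7889293 (mod 9321669).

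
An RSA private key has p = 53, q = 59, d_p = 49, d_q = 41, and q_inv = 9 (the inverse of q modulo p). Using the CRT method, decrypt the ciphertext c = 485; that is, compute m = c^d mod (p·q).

2117

m₁ = c^(d_p) mod p: c ≡ 8 (mod 53), and 8^49 mod 53 = 50.
m₂ = c^(d_q) mod q: c ≡ 13 (mod 59), and 13^41 mod 59 = 52.
h = q_inv·(m₁ − m₂) mod p = 9·(50 − 52) mod 53 = 35.
m = m₂ + h·q = 52 + 35·59 = 2117.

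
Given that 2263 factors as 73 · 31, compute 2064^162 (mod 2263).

1341

Mod 73: 2064 ≡ 20; by Fermat, exponent reduces to 162 mod 72 = 18; 20^18 ≡ 27 (mod 73).
Mod 31: 2064 ≡ 18; by Fermat, exponent reduces to 162 mod 30 = 12; 18^12 ≡ 8 (mod 31).
Combine by CRT: x ≡ 27 (mod 73), x ≡ 8 (mod 31) ⇒ x ≡ 1341 (mod 2263).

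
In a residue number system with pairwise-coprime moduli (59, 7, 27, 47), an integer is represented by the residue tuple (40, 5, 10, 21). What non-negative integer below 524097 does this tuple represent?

491923

The moduli are pairwise coprime; N = 59·7·27·47 = 524097.
N/59 = 8883; 8883 ≡ 33 (mod 59); 33·34 ≡ 1, so inverse 34.
N/7 = 74871; 74871 ≡ 6 (mod 7); 6·6 ≡ 1, so inverse 6.
N/27 = 19411; 19411 ≡ 25 (mod 27); 25·13 ≡ 1, so inverse 13.
N/47 = 11151; 11151 ≡ 12 (mod 47); 12·4 ≡ 1, so inverse 4.
x ≡ 40·8883·34 + 5·74871·6 + 10·19411·13 + 21·11151·4 = 17787124.
17787124 mod 524097 = 491923.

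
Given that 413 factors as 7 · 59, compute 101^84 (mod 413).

Mod 7: 101 ≡ 3; since 6 | 84, by Fermat 3^84 ≡ 1 (mod 7).
Mod 59: 101 ≡ 42; by Fermat, exponent reduces to 84 mod 58 = 26; 42^26 ≡ 48 (mod 59).
Combine by CRT: x ≡ 1 (mod 7), x ≡ 48 (mod 59) ⇒ x ≡ 225 (mod 413).

225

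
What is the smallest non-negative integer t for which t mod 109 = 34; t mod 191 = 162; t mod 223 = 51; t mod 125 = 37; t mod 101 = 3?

26072431287

From t ≡ 34 (mod 109) write t = 34 + 109s. Substituting into t ≡ 162 (mod 191) gives 109s ≡ 128 (mod 191), and since 109⁻¹ ≡ 184 (mod 191), s ≡ 59. Hence t ≡ 34 + 109·59 = 6465 (mod 20819).
From t ≡ 6465 (mod 20819) write t = 6465 + 20819s. Substituting into t ≡ 51 (mod 223) gives 20819s ≡ 53 (mod 223), and since 80⁻¹ ≡ 92 (mod 223), s ≡ 193. Hence t ≡ 6465 + 20819·193 = 4024532 (mod 4642637).
From t ≡ 4024532 (mod 4642637) write t = 4024532 + 4642637s. Substituting into t ≡ 37 (mod 125) gives 4642637s ≡ 5 (mod 125), and since 12⁻¹ ≡ 73 (mod 125), s ≡ 115. Hence t ≡ 4024532 + 4642637·115 = 537927787 (mod 580329625).
From t ≡ 537927787 (mod 580329625) write t = 537927787 + 580329625s. Substituting into t ≡ 3 (mod 101) gives 580329625s ≡ 34 (mod 101), and since 88⁻¹ ≡ 31 (mod 101), s ≡ 44. Hence t ≡ 537927787 + 580329625·44 = 26072431287 (mod 58613292125).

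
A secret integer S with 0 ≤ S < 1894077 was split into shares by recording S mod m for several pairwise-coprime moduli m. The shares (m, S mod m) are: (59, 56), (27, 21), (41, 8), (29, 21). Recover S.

1546446

From S ≡ 56 (mod 59) write S = 56 + 59t. Substituting into S ≡ 21 (mod 27) gives 59t ≡ 19 (mod 27), and since 5⁻¹ ≡ 11 (mod 27), t ≡ 20. Hence S ≡ 56 + 59·20 = 1236 (mod 1593).
From S ≡ 1236 (mod 1593) write S = 1236 + 1593t. Substituting into S ≡ 8 (mod 41) gives 1593t ≡ 2 (mod 41), and since 35⁻¹ ≡ 34 (mod 41), t ≡ 27. Hence S ≡ 1236 + 1593·27 = 44247 (mod 65313).
From S ≡ 44247 (mod 65313) write S = 44247 + 65313t. Substituting into S ≡ 21 (mod 29) gives 65313t ≡ 28 (mod 29), and since 5⁻¹ ≡ 6 (mod 29), t ≡ 23. Hence S ≡ 44247 + 65313·23 = 1546446 (mod 1894077).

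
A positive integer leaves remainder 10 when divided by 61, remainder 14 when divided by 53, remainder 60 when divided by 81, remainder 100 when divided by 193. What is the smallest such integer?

The moduli are pairwise coprime; N = 61·53·81·193 = 50541489.
N/61 = 828549; 828549 ≡ 47 (mod 61); 47·13 ≡ 1, so inverse 13.
N/53 = 953613; 953613 ≡ 37 (mod 53); 37·43 ≡ 1, so inverse 43.
N/81 = 623969; 623969 ≡ 26 (mod 81); 26·53 ≡ 1, so inverse 53.
N/193 = 261873; 261873 ≡ 165 (mod 193); 165·62 ≡ 1, so inverse 62.
a ≡ 10·828549·13 + 14·953613·43 + 60·623969·53 + 100·261873·62 = 4289620416.
4289620416 mod 50541489 = 44135340.

44135340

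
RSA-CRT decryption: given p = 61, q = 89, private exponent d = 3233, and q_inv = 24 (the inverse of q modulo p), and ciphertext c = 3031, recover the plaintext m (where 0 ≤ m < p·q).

5322

d_p = d mod (p−1) = 3233 mod 60 = 53; d_q = d mod (q−1) = 65.
m₁ = c^(d_p) mod p: c ≡ 42 (mod 61), and 42^53 mod 61 = 15.
m₂ = c^(d_q) mod q: c ≡ 5 (mod 89), and 5^65 mod 89 = 71.
h = q_inv·(m₁ − m₂) mod p = 24·(15 − 71) mod 61 = 59.
m = m₂ + h·q = 71 + 59·89 = 5322.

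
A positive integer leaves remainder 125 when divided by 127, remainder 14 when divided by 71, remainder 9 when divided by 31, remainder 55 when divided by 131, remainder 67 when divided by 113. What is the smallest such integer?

1540380585

The moduli are pairwise coprime; N = 127·71·31·131·113 = 4137838181.
N/127 = 32581403; 32581403 ≡ 61 (mod 127); 61·25 ≡ 1, so inverse 25.
N/71 = 58279411; 58279411 ≡ 55 (mod 71); 55·31 ≡ 1, so inverse 31.
N/31 = 133478651; 133478651 ≡ 29 (mod 31); 29·15 ≡ 1, so inverse 15.
N/131 = 31586551; 31586551 ≡ 93 (mod 131); 93·31 ≡ 1, so inverse 31.
N/113 = 36618037; 36618037 ≡ 48 (mod 113); 48·73 ≡ 1, so inverse 73.
m ≡ 125·32581403·25 + 14·58279411·31 + 9·133478651·15 + 55·31586551·31 + 67·36618037·73 = 378083655056.
378083655056 mod 4137838181 = 1540380585.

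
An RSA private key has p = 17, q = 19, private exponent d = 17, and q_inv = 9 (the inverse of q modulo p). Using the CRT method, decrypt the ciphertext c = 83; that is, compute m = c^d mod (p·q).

49

d_p = d mod (p−1) = 17 mod 16 = 1; d_q = d mod (q−1) = 17.
m₁ = c^(d_p) mod p: c ≡ 15 (mod 17), and 15^1 mod 17 = 15.
m₂ = c^(d_q) mod q: c ≡ 7 (mod 19), and 7^17 mod 19 = 11.
h = q_inv·(m₁ − m₂) mod p = 9·(15 − 11) mod 17 = 2.
m = m₂ + h·q = 11 + 2·19 = 49.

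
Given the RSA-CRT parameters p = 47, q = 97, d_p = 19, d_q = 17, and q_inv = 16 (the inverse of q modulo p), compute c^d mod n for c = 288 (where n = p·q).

2921

m₁ = c^(d_p) mod p: c ≡ 6 (mod 47), and 6^19 mod 47 = 7.
m₂ = c^(d_q) mod q: c ≡ 94 (mod 97), and 94^17 mod 97 = 11.
h = q_inv·(m₁ − m₂) mod p = 16·(7 − 11) mod 47 = 30.
m = m₂ + h·q = 11 + 30·97 = 2921.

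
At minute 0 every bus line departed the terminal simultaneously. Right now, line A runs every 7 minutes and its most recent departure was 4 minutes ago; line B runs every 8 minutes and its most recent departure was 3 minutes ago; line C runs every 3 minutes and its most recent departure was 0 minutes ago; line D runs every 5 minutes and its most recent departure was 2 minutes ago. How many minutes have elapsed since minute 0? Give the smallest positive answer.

627

Combine the congruences pairwise.
From t ≡ 4 (mod 7) write t = 4 + 7s. Substituting into t ≡ 3 (mod 8) gives 7s ≡ 7 (mod 8), and since 7⁻¹ ≡ 7 (mod 8), s ≡ 1. Hence t ≡ 4 + 7·1 = 11 (mod 56).
From t ≡ 11 (mod 56) write t = 11 + 56s. Substituting into t ≡ 0 (mod 3) gives 56s ≡ 1 (mod 3), and since 2⁻¹ ≡ 2 (mod 3), s ≡ 2. Hence t ≡ 11 + 56·2 = 123 (mod 168).
From t ≡ 123 (mod 168) write t = 123 + 168s. Substituting into t ≡ 2 (mod 5) gives 168s ≡ 4 (mod 5), and since 3⁻¹ ≡ 2 (mod 5), s ≡ 3. Hence t ≡ 123 + 168·3 = 627 (mod 840).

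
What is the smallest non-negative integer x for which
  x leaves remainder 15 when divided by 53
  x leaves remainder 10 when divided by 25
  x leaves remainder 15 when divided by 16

12735

Combine the congruences pairwise.
From x ≡ 15 (mod 53) write x = 15 + 53t. Substituting into x ≡ 10 (mod 25) gives 53t ≡ 20 (mod 25), and since 3⁻¹ ≡ 17 (mod 25), t ≡ 15. Hence x ≡ 15 + 53·15 = 810 (mod 1325).
From x ≡ 810 (mod 1325) write x = 810 + 1325t. Substituting into x ≡ 15 (mod 16) gives 1325t ≡ 5 (mod 16), and since 13⁻¹ ≡ 5 (mod 16), t ≡ 9. Hence x ≡ 810 + 1325·9 = 12735 (mod 21200).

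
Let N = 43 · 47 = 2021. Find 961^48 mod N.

441

Mod 43: 961 ≡ 15; by Fermat, exponent reduces to 48 mod 42 = 6; 15^6 ≡ 11 (mod 43).
Mod 47: 961 ≡ 21; by Fermat, exponent reduces to 48 mod 46 = 2; 21^2 ≡ 18 (mod 47).
Combine by CRT: x ≡ 11 (mod 43), x ≡ 18 (mod 47) ⇒ x ≡ 441 (mod 2021).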